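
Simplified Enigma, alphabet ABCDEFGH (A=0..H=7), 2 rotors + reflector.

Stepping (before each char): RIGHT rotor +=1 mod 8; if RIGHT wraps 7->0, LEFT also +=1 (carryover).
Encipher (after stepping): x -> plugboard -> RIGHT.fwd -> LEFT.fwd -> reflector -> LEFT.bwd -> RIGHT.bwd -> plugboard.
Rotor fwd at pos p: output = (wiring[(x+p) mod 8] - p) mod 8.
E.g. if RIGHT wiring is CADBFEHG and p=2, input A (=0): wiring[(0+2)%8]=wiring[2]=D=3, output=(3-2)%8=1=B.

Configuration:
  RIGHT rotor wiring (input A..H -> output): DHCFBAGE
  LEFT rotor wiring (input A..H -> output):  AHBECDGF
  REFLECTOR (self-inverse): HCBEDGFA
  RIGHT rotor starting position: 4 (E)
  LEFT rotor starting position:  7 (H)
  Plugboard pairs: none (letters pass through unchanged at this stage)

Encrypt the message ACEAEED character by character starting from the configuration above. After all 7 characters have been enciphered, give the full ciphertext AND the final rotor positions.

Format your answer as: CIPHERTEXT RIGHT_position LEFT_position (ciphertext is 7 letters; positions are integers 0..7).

Char 1 ('A'): step: R->5, L=7; A->plug->A->R->D->L->C->refl->B->L'->B->R'->B->plug->B
Char 2 ('C'): step: R->6, L=7; C->plug->C->R->F->L->D->refl->E->L'->G->R'->B->plug->B
Char 3 ('E'): step: R->7, L=7; E->plug->E->R->G->L->E->refl->D->L'->F->R'->A->plug->A
Char 4 ('A'): step: R->0, L->0 (L advanced); A->plug->A->R->D->L->E->refl->D->L'->F->R'->D->plug->D
Char 5 ('E'): step: R->1, L=0; E->plug->E->R->H->L->F->refl->G->L'->G->R'->A->plug->A
Char 6 ('E'): step: R->2, L=0; E->plug->E->R->E->L->C->refl->B->L'->C->R'->F->plug->F
Char 7 ('D'): step: R->3, L=0; D->plug->D->R->D->L->E->refl->D->L'->F->R'->C->plug->C
Final: ciphertext=BBADAFC, RIGHT=3, LEFT=0

Answer: BBADAFC 3 0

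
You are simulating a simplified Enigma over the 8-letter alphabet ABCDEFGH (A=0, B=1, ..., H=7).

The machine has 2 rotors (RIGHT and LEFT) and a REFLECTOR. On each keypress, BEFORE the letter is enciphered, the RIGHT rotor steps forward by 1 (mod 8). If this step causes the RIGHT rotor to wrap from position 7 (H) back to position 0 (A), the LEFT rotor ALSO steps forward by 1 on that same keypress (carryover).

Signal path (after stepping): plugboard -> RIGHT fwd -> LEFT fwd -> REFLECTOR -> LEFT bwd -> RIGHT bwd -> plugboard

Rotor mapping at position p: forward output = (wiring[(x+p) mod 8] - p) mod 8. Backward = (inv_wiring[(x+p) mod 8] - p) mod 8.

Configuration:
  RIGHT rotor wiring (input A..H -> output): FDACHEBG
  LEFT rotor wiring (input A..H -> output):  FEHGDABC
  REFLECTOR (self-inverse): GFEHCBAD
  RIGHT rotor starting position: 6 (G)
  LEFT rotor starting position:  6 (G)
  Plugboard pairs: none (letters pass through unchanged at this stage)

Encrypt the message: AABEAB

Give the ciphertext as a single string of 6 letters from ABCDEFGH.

Char 1 ('A'): step: R->7, L=6; A->plug->A->R->H->L->C->refl->E->L'->B->R'->D->plug->D
Char 2 ('A'): step: R->0, L->7 (L advanced); A->plug->A->R->F->L->E->refl->C->L'->H->R'->E->plug->E
Char 3 ('B'): step: R->1, L=7; B->plug->B->R->H->L->C->refl->E->L'->F->R'->G->plug->G
Char 4 ('E'): step: R->2, L=7; E->plug->E->R->H->L->C->refl->E->L'->F->R'->C->plug->C
Char 5 ('A'): step: R->3, L=7; A->plug->A->R->H->L->C->refl->E->L'->F->R'->H->plug->H
Char 6 ('B'): step: R->4, L=7; B->plug->B->R->A->L->D->refl->H->L'->E->R'->G->plug->G

Answer: DEGCHG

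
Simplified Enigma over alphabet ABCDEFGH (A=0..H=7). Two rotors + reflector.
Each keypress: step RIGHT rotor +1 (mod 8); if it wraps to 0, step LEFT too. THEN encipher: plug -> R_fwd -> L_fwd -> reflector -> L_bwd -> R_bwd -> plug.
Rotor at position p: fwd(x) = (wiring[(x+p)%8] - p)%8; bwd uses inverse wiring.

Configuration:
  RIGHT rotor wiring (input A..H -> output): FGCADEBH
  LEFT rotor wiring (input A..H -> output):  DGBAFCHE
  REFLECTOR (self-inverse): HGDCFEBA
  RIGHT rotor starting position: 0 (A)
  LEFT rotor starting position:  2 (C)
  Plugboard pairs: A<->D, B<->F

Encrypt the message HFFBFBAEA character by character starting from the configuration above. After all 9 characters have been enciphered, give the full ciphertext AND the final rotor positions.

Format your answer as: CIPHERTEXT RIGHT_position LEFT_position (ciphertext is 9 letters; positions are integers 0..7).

Char 1 ('H'): step: R->1, L=2; H->plug->H->R->E->L->F->refl->E->L'->H->R'->C->plug->C
Char 2 ('F'): step: R->2, L=2; F->plug->B->R->G->L->B->refl->G->L'->B->R'->C->plug->C
Char 3 ('F'): step: R->3, L=2; F->plug->B->R->A->L->H->refl->A->L'->D->R'->G->plug->G
Char 4 ('B'): step: R->4, L=2; B->plug->F->R->C->L->D->refl->C->L'->F->R'->C->plug->C
Char 5 ('F'): step: R->5, L=2; F->plug->B->R->E->L->F->refl->E->L'->H->R'->A->plug->D
Char 6 ('B'): step: R->6, L=2; B->plug->F->R->C->L->D->refl->C->L'->F->R'->G->plug->G
Char 7 ('A'): step: R->7, L=2; A->plug->D->R->D->L->A->refl->H->L'->A->R'->A->plug->D
Char 8 ('E'): step: R->0, L->3 (L advanced); E->plug->E->R->D->L->E->refl->F->L'->A->R'->D->plug->A
Char 9 ('A'): step: R->1, L=3; A->plug->D->R->C->L->H->refl->A->L'->F->R'->A->plug->D
Final: ciphertext=CCGCDGDAD, RIGHT=1, LEFT=3

Answer: CCGCDGDAD 1 3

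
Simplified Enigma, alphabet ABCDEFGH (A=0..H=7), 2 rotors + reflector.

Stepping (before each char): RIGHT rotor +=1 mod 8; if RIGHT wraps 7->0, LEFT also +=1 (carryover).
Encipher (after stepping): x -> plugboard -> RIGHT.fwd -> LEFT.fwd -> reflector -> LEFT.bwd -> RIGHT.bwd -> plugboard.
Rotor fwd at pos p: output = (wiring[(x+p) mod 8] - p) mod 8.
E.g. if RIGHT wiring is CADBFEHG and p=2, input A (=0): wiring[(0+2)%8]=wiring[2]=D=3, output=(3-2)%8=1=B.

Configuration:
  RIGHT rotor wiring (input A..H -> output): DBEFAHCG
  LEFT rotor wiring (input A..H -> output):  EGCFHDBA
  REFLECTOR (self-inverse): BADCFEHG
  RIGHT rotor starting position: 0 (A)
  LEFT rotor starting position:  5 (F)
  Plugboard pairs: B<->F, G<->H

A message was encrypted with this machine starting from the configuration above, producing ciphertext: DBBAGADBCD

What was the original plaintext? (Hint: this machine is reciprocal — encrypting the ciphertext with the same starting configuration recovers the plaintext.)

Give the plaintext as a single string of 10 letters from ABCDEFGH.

Answer: GCECHEBCDA

Derivation:
Char 1 ('D'): step: R->1, L=5; D->plug->D->R->H->L->C->refl->D->L'->C->R'->H->plug->G
Char 2 ('B'): step: R->2, L=5; B->plug->F->R->E->L->B->refl->A->L'->G->R'->C->plug->C
Char 3 ('B'): step: R->3, L=5; B->plug->F->R->A->L->G->refl->H->L'->D->R'->E->plug->E
Char 4 ('A'): step: R->4, L=5; A->plug->A->R->E->L->B->refl->A->L'->G->R'->C->plug->C
Char 5 ('G'): step: R->5, L=5; G->plug->H->R->D->L->H->refl->G->L'->A->R'->G->plug->H
Char 6 ('A'): step: R->6, L=5; A->plug->A->R->E->L->B->refl->A->L'->G->R'->E->plug->E
Char 7 ('D'): step: R->7, L=5; D->plug->D->R->F->L->F->refl->E->L'->B->R'->F->plug->B
Char 8 ('B'): step: R->0, L->6 (L advanced); B->plug->F->R->H->L->F->refl->E->L'->E->R'->C->plug->C
Char 9 ('C'): step: R->1, L=6; C->plug->C->R->E->L->E->refl->F->L'->H->R'->D->plug->D
Char 10 ('D'): step: R->2, L=6; D->plug->D->R->F->L->H->refl->G->L'->C->R'->A->plug->A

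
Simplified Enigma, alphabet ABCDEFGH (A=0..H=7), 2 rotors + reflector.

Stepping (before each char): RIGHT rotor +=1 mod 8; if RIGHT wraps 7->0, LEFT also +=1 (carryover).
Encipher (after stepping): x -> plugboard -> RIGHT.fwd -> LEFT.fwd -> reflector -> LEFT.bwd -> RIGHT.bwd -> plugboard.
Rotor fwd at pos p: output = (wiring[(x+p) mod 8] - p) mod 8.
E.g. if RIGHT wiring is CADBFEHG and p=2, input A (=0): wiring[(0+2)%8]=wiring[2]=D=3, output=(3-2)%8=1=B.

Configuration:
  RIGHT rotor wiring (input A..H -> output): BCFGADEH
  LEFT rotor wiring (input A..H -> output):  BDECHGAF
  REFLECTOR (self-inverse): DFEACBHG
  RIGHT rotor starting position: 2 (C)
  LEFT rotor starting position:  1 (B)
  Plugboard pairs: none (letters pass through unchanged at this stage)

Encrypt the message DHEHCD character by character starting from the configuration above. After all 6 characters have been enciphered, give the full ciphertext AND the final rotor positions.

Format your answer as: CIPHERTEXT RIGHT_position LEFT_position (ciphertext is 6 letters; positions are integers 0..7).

Char 1 ('D'): step: R->3, L=1; D->plug->D->R->B->L->D->refl->A->L'->H->R'->G->plug->G
Char 2 ('H'): step: R->4, L=1; H->plug->H->R->C->L->B->refl->F->L'->E->R'->A->plug->A
Char 3 ('E'): step: R->5, L=1; E->plug->E->R->F->L->H->refl->G->L'->D->R'->H->plug->H
Char 4 ('H'): step: R->6, L=1; H->plug->H->R->F->L->H->refl->G->L'->D->R'->C->plug->C
Char 5 ('C'): step: R->7, L=1; C->plug->C->R->D->L->G->refl->H->L'->F->R'->H->plug->H
Char 6 ('D'): step: R->0, L->2 (L advanced); D->plug->D->R->G->L->H->refl->G->L'->E->R'->G->plug->G
Final: ciphertext=GAHCHG, RIGHT=0, LEFT=2

Answer: GAHCHG 0 2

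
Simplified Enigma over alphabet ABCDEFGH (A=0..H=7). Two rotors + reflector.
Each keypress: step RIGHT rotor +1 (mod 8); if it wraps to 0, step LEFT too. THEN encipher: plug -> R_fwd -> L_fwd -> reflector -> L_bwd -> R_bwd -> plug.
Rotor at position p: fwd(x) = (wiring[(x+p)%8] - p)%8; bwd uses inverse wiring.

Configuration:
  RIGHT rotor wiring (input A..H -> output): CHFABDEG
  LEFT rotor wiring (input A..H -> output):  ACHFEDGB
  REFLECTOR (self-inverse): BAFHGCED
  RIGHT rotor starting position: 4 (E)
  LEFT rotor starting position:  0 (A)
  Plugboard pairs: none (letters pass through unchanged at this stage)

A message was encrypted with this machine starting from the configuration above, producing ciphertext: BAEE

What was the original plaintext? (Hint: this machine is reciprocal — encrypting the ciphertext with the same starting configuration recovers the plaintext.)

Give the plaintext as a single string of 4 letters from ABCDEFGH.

Char 1 ('B'): step: R->5, L=0; B->plug->B->R->H->L->B->refl->A->L'->A->R'->F->plug->F
Char 2 ('A'): step: R->6, L=0; A->plug->A->R->G->L->G->refl->E->L'->E->R'->C->plug->C
Char 3 ('E'): step: R->7, L=0; E->plug->E->R->B->L->C->refl->F->L'->D->R'->B->plug->B
Char 4 ('E'): step: R->0, L->1 (L advanced); E->plug->E->R->B->L->G->refl->E->L'->C->R'->A->plug->A

Answer: FCBA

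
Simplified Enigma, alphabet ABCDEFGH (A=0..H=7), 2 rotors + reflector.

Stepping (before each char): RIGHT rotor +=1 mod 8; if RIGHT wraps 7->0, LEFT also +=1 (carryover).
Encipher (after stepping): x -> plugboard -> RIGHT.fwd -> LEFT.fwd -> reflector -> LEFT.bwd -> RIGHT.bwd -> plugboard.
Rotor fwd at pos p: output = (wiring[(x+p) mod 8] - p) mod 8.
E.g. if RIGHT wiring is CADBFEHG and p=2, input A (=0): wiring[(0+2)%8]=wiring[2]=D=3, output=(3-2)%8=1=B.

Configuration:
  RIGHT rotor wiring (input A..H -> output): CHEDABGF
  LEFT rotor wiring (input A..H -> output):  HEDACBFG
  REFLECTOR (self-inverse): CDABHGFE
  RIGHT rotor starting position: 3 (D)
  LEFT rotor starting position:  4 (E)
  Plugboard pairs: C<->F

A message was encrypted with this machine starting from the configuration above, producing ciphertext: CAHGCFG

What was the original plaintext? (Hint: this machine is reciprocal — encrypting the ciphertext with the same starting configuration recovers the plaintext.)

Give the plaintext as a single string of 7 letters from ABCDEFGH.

Char 1 ('C'): step: R->4, L=4; C->plug->F->R->D->L->C->refl->A->L'->F->R'->B->plug->B
Char 2 ('A'): step: R->5, L=4; A->plug->A->R->E->L->D->refl->B->L'->C->R'->E->plug->E
Char 3 ('H'): step: R->6, L=4; H->plug->H->R->D->L->C->refl->A->L'->F->R'->F->plug->C
Char 4 ('G'): step: R->7, L=4; G->plug->G->R->C->L->B->refl->D->L'->E->R'->E->plug->E
Char 5 ('C'): step: R->0, L->5 (L advanced); C->plug->F->R->B->L->A->refl->C->L'->D->R'->D->plug->D
Char 6 ('F'): step: R->1, L=5; F->plug->C->R->C->L->B->refl->D->L'->G->R'->A->plug->A
Char 7 ('G'): step: R->2, L=5; G->plug->G->R->A->L->E->refl->H->L'->E->R'->E->plug->E

Answer: BECEDAE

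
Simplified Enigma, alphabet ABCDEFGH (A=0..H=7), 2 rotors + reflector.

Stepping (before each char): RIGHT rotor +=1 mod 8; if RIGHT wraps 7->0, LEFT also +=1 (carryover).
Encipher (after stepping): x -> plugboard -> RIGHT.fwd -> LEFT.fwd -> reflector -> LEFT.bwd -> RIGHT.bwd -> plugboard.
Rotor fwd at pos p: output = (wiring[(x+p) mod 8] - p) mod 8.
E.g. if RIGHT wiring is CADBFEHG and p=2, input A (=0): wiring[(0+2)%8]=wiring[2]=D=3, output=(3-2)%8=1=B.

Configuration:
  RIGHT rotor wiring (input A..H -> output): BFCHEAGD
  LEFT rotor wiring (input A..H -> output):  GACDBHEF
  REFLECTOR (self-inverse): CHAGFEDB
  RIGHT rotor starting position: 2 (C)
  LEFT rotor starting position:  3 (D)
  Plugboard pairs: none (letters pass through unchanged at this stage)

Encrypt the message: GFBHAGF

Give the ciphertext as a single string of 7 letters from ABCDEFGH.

Char 1 ('G'): step: R->3, L=3; G->plug->G->R->C->L->E->refl->F->L'->G->R'->F->plug->F
Char 2 ('F'): step: R->4, L=3; F->plug->F->R->B->L->G->refl->D->L'->F->R'->E->plug->E
Char 3 ('B'): step: R->5, L=3; B->plug->B->R->B->L->G->refl->D->L'->F->R'->F->plug->F
Char 4 ('H'): step: R->6, L=3; H->plug->H->R->C->L->E->refl->F->L'->G->R'->G->plug->G
Char 5 ('A'): step: R->7, L=3; A->plug->A->R->E->L->C->refl->A->L'->A->R'->E->plug->E
Char 6 ('G'): step: R->0, L->4 (L advanced); G->plug->G->R->G->L->G->refl->D->L'->B->R'->A->plug->A
Char 7 ('F'): step: R->1, L=4; F->plug->F->R->F->L->E->refl->F->L'->A->R'->H->plug->H

Answer: FEFGEAH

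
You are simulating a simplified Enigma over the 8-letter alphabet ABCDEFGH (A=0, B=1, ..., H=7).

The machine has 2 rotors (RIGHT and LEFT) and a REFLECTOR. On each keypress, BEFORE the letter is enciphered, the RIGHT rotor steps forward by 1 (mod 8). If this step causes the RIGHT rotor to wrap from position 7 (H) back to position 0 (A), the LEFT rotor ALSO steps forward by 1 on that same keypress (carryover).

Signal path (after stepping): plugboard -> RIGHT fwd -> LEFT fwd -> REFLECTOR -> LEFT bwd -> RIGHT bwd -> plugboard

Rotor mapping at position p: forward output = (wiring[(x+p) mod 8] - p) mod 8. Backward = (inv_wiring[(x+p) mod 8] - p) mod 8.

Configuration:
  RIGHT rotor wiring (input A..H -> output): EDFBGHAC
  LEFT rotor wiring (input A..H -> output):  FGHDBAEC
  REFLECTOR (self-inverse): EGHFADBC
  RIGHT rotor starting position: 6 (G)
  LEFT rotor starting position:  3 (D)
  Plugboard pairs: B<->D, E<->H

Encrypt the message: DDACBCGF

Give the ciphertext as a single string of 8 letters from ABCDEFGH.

Answer: CAGAHDDD

Derivation:
Char 1 ('D'): step: R->7, L=3; D->plug->B->R->F->L->C->refl->H->L'->E->R'->C->plug->C
Char 2 ('D'): step: R->0, L->4 (L advanced); D->plug->B->R->D->L->G->refl->B->L'->E->R'->A->plug->A
Char 3 ('A'): step: R->1, L=4; A->plug->A->R->C->L->A->refl->E->L'->B->R'->G->plug->G
Char 4 ('C'): step: R->2, L=4; C->plug->C->R->E->L->B->refl->G->L'->D->R'->A->plug->A
Char 5 ('B'): step: R->3, L=4; B->plug->D->R->F->L->C->refl->H->L'->H->R'->E->plug->H
Char 6 ('C'): step: R->4, L=4; C->plug->C->R->E->L->B->refl->G->L'->D->R'->B->plug->D
Char 7 ('G'): step: R->5, L=4; G->plug->G->R->E->L->B->refl->G->L'->D->R'->B->plug->D
Char 8 ('F'): step: R->6, L=4; F->plug->F->R->D->L->G->refl->B->L'->E->R'->B->plug->D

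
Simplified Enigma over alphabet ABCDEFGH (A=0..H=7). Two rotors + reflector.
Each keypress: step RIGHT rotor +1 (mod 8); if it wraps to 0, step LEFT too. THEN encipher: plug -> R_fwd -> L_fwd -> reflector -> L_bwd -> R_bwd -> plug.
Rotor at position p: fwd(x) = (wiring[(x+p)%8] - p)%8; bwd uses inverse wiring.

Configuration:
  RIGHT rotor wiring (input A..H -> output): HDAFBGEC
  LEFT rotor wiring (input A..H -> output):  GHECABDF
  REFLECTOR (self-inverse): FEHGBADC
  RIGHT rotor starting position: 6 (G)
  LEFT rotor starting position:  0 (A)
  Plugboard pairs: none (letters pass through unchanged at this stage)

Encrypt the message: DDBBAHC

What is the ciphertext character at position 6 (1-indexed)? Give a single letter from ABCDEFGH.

Char 1 ('D'): step: R->7, L=0; D->plug->D->R->B->L->H->refl->C->L'->D->R'->A->plug->A
Char 2 ('D'): step: R->0, L->1 (L advanced); D->plug->D->R->F->L->C->refl->H->L'->D->R'->B->plug->B
Char 3 ('B'): step: R->1, L=1; B->plug->B->R->H->L->F->refl->A->L'->E->R'->C->plug->C
Char 4 ('B'): step: R->2, L=1; B->plug->B->R->D->L->H->refl->C->L'->F->R'->G->plug->G
Char 5 ('A'): step: R->3, L=1; A->plug->A->R->C->L->B->refl->E->L'->G->R'->B->plug->B
Char 6 ('H'): step: R->4, L=1; H->plug->H->R->B->L->D->refl->G->L'->A->R'->C->plug->C

C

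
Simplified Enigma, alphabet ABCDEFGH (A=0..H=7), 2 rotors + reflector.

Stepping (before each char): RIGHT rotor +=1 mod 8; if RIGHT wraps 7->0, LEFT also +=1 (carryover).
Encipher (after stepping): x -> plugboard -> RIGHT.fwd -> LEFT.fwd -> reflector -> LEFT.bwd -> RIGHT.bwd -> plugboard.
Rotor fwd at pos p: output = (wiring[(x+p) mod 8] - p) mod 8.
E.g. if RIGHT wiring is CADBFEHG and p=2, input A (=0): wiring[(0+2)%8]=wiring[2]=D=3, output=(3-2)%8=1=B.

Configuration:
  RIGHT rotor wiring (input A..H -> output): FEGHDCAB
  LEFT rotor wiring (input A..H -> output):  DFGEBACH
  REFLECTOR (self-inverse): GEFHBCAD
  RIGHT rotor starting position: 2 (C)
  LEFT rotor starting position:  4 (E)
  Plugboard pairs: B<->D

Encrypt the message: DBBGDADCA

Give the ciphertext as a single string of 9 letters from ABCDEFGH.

Char 1 ('D'): step: R->3, L=4; D->plug->B->R->A->L->F->refl->C->L'->G->R'->E->plug->E
Char 2 ('B'): step: R->4, L=4; B->plug->D->R->F->L->B->refl->E->L'->B->R'->E->plug->E
Char 3 ('B'): step: R->5, L=4; B->plug->D->R->A->L->F->refl->C->L'->G->R'->H->plug->H
Char 4 ('G'): step: R->6, L=4; G->plug->G->R->F->L->B->refl->E->L'->B->R'->F->plug->F
Char 5 ('D'): step: R->7, L=4; D->plug->B->R->G->L->C->refl->F->L'->A->R'->E->plug->E
Char 6 ('A'): step: R->0, L->5 (L advanced); A->plug->A->R->F->L->B->refl->E->L'->H->R'->D->plug->B
Char 7 ('D'): step: R->1, L=5; D->plug->B->R->F->L->B->refl->E->L'->H->R'->F->plug->F
Char 8 ('C'): step: R->2, L=5; C->plug->C->R->B->L->F->refl->C->L'->C->R'->H->plug->H
Char 9 ('A'): step: R->3, L=5; A->plug->A->R->E->L->A->refl->G->L'->D->R'->H->plug->H

Answer: EEHFEBFHH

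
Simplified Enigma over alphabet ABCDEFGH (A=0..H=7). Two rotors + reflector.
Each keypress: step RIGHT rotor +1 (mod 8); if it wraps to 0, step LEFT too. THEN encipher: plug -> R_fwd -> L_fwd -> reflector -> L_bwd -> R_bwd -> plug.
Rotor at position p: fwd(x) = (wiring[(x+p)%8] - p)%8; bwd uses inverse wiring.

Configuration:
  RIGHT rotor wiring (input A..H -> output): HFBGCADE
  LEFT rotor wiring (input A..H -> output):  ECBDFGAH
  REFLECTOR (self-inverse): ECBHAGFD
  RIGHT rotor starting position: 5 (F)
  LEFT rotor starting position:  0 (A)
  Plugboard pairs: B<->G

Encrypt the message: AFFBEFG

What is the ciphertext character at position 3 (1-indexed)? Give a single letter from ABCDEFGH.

Char 1 ('A'): step: R->6, L=0; A->plug->A->R->F->L->G->refl->F->L'->E->R'->G->plug->B
Char 2 ('F'): step: R->7, L=0; F->plug->F->R->D->L->D->refl->H->L'->H->R'->E->plug->E
Char 3 ('F'): step: R->0, L->1 (L advanced); F->plug->F->R->A->L->B->refl->C->L'->C->R'->E->plug->E

E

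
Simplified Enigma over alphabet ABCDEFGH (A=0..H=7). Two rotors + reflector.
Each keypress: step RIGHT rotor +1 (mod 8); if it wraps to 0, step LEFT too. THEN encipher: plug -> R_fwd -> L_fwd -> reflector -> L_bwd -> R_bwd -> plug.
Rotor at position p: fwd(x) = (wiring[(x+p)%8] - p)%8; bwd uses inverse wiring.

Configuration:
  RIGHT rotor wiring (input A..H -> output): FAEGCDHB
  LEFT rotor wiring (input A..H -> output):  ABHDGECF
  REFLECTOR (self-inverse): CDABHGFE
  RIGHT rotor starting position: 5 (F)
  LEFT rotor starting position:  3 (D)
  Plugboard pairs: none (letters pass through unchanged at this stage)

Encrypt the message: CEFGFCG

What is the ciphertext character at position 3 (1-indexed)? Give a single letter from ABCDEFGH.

Char 1 ('C'): step: R->6, L=3; C->plug->C->R->H->L->E->refl->H->L'->D->R'->B->plug->B
Char 2 ('E'): step: R->7, L=3; E->plug->E->R->H->L->E->refl->H->L'->D->R'->F->plug->F
Char 3 ('F'): step: R->0, L->4 (L advanced); F->plug->F->R->D->L->B->refl->D->L'->G->R'->D->plug->D

D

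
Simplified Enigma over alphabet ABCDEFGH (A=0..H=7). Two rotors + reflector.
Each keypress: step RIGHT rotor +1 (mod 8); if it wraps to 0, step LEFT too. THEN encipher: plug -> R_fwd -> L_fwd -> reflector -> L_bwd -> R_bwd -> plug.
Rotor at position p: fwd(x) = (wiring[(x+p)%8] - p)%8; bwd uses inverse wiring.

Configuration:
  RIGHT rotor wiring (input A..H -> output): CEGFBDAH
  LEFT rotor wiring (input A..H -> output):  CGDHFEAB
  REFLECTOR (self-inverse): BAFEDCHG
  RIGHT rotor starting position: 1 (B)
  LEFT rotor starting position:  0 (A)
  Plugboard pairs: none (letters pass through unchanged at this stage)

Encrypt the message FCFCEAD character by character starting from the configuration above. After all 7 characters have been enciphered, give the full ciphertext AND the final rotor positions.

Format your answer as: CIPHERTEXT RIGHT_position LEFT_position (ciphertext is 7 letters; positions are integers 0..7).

Answer: HECDCGA 0 1

Derivation:
Char 1 ('F'): step: R->2, L=0; F->plug->F->R->F->L->E->refl->D->L'->C->R'->H->plug->H
Char 2 ('C'): step: R->3, L=0; C->plug->C->R->A->L->C->refl->F->L'->E->R'->E->plug->E
Char 3 ('F'): step: R->4, L=0; F->plug->F->R->A->L->C->refl->F->L'->E->R'->C->plug->C
Char 4 ('C'): step: R->5, L=0; C->plug->C->R->C->L->D->refl->E->L'->F->R'->D->plug->D
Char 5 ('E'): step: R->6, L=0; E->plug->E->R->A->L->C->refl->F->L'->E->R'->C->plug->C
Char 6 ('A'): step: R->7, L=0; A->plug->A->R->A->L->C->refl->F->L'->E->R'->G->plug->G
Char 7 ('D'): step: R->0, L->1 (L advanced); D->plug->D->R->F->L->H->refl->G->L'->C->R'->A->plug->A
Final: ciphertext=HECDCGA, RIGHT=0, LEFT=1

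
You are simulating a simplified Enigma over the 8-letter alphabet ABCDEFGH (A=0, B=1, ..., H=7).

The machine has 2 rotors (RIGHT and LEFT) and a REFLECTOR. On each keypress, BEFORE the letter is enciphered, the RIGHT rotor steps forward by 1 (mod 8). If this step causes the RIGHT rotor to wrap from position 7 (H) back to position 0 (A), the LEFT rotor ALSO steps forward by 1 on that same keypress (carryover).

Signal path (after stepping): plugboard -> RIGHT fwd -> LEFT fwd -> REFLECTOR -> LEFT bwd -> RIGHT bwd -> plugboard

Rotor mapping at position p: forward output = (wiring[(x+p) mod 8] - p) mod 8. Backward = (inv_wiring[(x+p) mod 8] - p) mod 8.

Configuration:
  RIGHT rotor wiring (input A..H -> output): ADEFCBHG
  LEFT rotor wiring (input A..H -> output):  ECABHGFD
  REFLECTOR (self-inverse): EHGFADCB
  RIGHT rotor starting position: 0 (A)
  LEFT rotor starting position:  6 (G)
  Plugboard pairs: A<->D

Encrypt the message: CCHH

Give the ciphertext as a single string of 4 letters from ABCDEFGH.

Char 1 ('C'): step: R->1, L=6; C->plug->C->R->E->L->C->refl->G->L'->C->R'->A->plug->D
Char 2 ('C'): step: R->2, L=6; C->plug->C->R->A->L->H->refl->B->L'->G->R'->G->plug->G
Char 3 ('H'): step: R->3, L=6; H->plug->H->R->B->L->F->refl->D->L'->F->R'->F->plug->F
Char 4 ('H'): step: R->4, L=6; H->plug->H->R->B->L->F->refl->D->L'->F->R'->B->plug->B

Answer: DGFB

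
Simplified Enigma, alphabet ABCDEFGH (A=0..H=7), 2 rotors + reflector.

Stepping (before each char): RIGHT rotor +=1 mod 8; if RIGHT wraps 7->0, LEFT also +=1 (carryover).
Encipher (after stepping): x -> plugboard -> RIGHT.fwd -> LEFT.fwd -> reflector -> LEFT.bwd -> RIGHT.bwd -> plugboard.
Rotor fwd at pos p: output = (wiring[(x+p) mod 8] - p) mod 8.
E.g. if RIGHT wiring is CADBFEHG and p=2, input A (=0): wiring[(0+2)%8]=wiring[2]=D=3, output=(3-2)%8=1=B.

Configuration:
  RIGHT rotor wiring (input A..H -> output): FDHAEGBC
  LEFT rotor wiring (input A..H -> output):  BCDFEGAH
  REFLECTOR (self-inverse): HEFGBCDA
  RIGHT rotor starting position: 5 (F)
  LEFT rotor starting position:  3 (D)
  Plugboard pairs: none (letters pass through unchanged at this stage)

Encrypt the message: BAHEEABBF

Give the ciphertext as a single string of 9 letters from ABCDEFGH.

Answer: EDCDCCFAC

Derivation:
Char 1 ('B'): step: R->6, L=3; B->plug->B->R->E->L->E->refl->B->L'->B->R'->E->plug->E
Char 2 ('A'): step: R->7, L=3; A->plug->A->R->D->L->F->refl->C->L'->A->R'->D->plug->D
Char 3 ('H'): step: R->0, L->4 (L advanced); H->plug->H->R->C->L->E->refl->B->L'->H->R'->C->plug->C
Char 4 ('E'): step: R->1, L=4; E->plug->E->R->F->L->G->refl->D->L'->D->R'->D->plug->D
Char 5 ('E'): step: R->2, L=4; E->plug->E->R->H->L->B->refl->E->L'->C->R'->C->plug->C
Char 6 ('A'): step: R->3, L=4; A->plug->A->R->F->L->G->refl->D->L'->D->R'->C->plug->C
Char 7 ('B'): step: R->4, L=4; B->plug->B->R->C->L->E->refl->B->L'->H->R'->F->plug->F
Char 8 ('B'): step: R->5, L=4; B->plug->B->R->E->L->F->refl->C->L'->B->R'->A->plug->A
Char 9 ('F'): step: R->6, L=4; F->plug->F->R->C->L->E->refl->B->L'->H->R'->C->plug->C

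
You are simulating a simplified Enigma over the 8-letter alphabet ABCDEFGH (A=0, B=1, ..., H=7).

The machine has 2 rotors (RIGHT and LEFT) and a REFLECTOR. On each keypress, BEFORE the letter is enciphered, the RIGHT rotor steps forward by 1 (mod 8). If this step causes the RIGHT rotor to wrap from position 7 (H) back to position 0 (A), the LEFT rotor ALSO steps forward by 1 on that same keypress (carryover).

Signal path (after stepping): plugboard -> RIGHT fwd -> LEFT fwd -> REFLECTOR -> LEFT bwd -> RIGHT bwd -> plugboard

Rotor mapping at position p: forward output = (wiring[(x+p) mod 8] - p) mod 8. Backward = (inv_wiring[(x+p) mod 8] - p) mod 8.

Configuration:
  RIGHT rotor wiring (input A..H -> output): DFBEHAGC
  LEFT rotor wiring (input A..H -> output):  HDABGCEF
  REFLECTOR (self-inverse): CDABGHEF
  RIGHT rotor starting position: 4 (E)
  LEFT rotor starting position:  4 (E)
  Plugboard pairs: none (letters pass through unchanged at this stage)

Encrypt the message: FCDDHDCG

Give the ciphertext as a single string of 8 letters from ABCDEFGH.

Char 1 ('F'): step: R->5, L=4; F->plug->F->R->E->L->D->refl->B->L'->D->R'->A->plug->A
Char 2 ('C'): step: R->6, L=4; C->plug->C->R->F->L->H->refl->F->L'->H->R'->D->plug->D
Char 3 ('D'): step: R->7, L=4; D->plug->D->R->C->L->A->refl->C->L'->A->R'->F->plug->F
Char 4 ('D'): step: R->0, L->5 (L advanced); D->plug->D->R->E->L->G->refl->E->L'->G->R'->G->plug->G
Char 5 ('H'): step: R->1, L=5; H->plug->H->R->C->L->A->refl->C->L'->D->R'->C->plug->C
Char 6 ('D'): step: R->2, L=5; D->plug->D->R->G->L->E->refl->G->L'->E->R'->E->plug->E
Char 7 ('C'): step: R->3, L=5; C->plug->C->R->F->L->D->refl->B->L'->H->R'->E->plug->E
Char 8 ('G'): step: R->4, L=5; G->plug->G->R->F->L->D->refl->B->L'->H->R'->E->plug->E

Answer: ADFGCEEE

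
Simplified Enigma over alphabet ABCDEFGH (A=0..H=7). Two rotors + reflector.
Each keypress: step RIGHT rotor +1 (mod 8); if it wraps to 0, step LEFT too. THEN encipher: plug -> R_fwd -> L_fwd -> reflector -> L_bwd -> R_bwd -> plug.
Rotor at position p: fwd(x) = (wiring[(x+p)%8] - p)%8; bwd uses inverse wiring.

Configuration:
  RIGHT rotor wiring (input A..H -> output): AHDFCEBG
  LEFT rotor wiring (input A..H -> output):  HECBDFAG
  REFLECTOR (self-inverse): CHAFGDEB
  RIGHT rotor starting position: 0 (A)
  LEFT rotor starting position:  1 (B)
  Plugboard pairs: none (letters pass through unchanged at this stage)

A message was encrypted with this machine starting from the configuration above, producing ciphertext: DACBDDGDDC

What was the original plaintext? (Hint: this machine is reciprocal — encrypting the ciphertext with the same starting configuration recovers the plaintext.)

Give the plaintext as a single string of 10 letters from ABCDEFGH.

Char 1 ('D'): step: R->1, L=1; D->plug->D->R->B->L->B->refl->H->L'->F->R'->G->plug->G
Char 2 ('A'): step: R->2, L=1; A->plug->A->R->B->L->B->refl->H->L'->F->R'->H->plug->H
Char 3 ('C'): step: R->3, L=1; C->plug->C->R->B->L->B->refl->H->L'->F->R'->F->plug->F
Char 4 ('B'): step: R->4, L=1; B->plug->B->R->A->L->D->refl->F->L'->G->R'->A->plug->A
Char 5 ('D'): step: R->5, L=1; D->plug->D->R->D->L->C->refl->A->L'->C->R'->E->plug->E
Char 6 ('D'): step: R->6, L=1; D->plug->D->R->B->L->B->refl->H->L'->F->R'->E->plug->E
Char 7 ('G'): step: R->7, L=1; G->plug->G->R->F->L->H->refl->B->L'->B->R'->B->plug->B
Char 8 ('D'): step: R->0, L->2 (L advanced); D->plug->D->R->F->L->E->refl->G->L'->E->R'->F->plug->F
Char 9 ('D'): step: R->1, L=2; D->plug->D->R->B->L->H->refl->B->L'->C->R'->B->plug->B
Char 10 ('C'): step: R->2, L=2; C->plug->C->R->A->L->A->refl->C->L'->H->R'->E->plug->E

Answer: GHFAEEBFBE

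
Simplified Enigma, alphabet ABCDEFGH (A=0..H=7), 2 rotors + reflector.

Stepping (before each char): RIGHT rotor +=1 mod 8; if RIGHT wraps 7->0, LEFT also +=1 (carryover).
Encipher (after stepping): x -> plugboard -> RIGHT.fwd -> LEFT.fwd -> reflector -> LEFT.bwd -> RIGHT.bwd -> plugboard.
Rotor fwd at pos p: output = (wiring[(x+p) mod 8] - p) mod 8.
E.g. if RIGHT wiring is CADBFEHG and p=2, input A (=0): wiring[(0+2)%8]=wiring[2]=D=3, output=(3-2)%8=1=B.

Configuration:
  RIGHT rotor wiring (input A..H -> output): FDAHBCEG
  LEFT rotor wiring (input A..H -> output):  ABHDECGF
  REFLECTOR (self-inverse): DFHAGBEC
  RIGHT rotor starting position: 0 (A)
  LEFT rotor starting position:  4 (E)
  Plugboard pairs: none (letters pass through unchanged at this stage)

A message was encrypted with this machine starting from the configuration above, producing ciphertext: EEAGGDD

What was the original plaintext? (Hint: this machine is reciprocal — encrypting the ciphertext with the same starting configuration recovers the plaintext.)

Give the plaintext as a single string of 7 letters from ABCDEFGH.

Char 1 ('E'): step: R->1, L=4; E->plug->E->R->B->L->G->refl->E->L'->E->R'->H->plug->H
Char 2 ('E'): step: R->2, L=4; E->plug->E->R->C->L->C->refl->H->L'->H->R'->C->plug->C
Char 3 ('A'): step: R->3, L=4; A->plug->A->R->E->L->E->refl->G->L'->B->R'->D->plug->D
Char 4 ('G'): step: R->4, L=4; G->plug->G->R->E->L->E->refl->G->L'->B->R'->E->plug->E
Char 5 ('G'): step: R->5, L=4; G->plug->G->R->C->L->C->refl->H->L'->H->R'->B->plug->B
Char 6 ('D'): step: R->6, L=4; D->plug->D->R->F->L->F->refl->B->L'->D->R'->G->plug->G
Char 7 ('D'): step: R->7, L=4; D->plug->D->R->B->L->G->refl->E->L'->E->R'->C->plug->C

Answer: HCDEBGC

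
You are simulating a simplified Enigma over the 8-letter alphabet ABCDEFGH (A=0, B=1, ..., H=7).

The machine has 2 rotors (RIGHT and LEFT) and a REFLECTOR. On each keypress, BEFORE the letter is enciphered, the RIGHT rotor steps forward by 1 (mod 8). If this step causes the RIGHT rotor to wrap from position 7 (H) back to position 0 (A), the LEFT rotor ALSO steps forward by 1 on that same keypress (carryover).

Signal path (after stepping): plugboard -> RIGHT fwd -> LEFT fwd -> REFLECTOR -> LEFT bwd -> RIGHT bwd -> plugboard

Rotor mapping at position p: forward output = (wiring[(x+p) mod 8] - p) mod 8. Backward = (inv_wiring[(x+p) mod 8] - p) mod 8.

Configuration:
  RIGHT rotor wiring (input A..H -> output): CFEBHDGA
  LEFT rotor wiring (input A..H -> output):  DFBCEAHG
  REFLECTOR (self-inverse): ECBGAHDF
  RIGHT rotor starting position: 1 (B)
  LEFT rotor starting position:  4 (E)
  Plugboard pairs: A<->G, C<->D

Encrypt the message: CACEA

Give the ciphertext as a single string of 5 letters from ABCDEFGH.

Char 1 ('C'): step: R->2, L=4; C->plug->D->R->B->L->E->refl->A->L'->A->R'->G->plug->A
Char 2 ('A'): step: R->3, L=4; A->plug->G->R->C->L->D->refl->G->L'->H->R'->F->plug->F
Char 3 ('C'): step: R->4, L=4; C->plug->D->R->E->L->H->refl->F->L'->G->R'->E->plug->E
Char 4 ('E'): step: R->5, L=4; E->plug->E->R->A->L->A->refl->E->L'->B->R'->B->plug->B
Char 5 ('A'): step: R->6, L=4; A->plug->G->R->B->L->E->refl->A->L'->A->R'->A->plug->G

Answer: AFEBG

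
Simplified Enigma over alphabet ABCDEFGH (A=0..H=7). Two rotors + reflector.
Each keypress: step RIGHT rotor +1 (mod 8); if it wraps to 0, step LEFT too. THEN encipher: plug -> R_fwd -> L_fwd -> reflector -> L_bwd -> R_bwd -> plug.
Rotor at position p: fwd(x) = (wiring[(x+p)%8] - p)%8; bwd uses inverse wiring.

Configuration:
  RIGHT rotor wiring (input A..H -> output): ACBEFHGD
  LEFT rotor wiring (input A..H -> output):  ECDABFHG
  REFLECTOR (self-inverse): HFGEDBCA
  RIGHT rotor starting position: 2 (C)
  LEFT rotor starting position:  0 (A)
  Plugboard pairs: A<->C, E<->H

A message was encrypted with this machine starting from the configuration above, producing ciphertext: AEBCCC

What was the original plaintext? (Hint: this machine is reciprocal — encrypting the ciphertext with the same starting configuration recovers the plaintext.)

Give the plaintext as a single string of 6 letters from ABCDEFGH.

Answer: FAGAHG

Derivation:
Char 1 ('A'): step: R->3, L=0; A->plug->C->R->E->L->B->refl->F->L'->F->R'->F->plug->F
Char 2 ('E'): step: R->4, L=0; E->plug->H->R->A->L->E->refl->D->L'->C->R'->C->plug->A
Char 3 ('B'): step: R->5, L=0; B->plug->B->R->B->L->C->refl->G->L'->H->R'->G->plug->G
Char 4 ('C'): step: R->6, L=0; C->plug->A->R->A->L->E->refl->D->L'->C->R'->C->plug->A
Char 5 ('C'): step: R->7, L=0; C->plug->A->R->E->L->B->refl->F->L'->F->R'->E->plug->H
Char 6 ('C'): step: R->0, L->1 (L advanced); C->plug->A->R->A->L->B->refl->F->L'->G->R'->G->plug->G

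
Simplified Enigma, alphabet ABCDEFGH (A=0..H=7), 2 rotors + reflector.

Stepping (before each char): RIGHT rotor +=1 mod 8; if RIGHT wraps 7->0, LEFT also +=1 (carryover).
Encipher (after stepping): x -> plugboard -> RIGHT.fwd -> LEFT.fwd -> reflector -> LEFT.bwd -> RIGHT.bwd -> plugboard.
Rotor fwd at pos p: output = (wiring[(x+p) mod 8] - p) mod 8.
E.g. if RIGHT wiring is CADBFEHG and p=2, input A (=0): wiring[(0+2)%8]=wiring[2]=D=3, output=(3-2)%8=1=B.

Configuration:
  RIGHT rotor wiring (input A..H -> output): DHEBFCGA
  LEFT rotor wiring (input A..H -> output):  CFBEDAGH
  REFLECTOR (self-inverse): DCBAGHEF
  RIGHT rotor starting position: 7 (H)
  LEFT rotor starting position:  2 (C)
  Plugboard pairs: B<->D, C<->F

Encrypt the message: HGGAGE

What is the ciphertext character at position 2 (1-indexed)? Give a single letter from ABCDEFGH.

Char 1 ('H'): step: R->0, L->3 (L advanced); H->plug->H->R->A->L->B->refl->C->L'->G->R'->G->plug->G
Char 2 ('G'): step: R->1, L=3; G->plug->G->R->H->L->G->refl->E->L'->E->R'->D->plug->B

B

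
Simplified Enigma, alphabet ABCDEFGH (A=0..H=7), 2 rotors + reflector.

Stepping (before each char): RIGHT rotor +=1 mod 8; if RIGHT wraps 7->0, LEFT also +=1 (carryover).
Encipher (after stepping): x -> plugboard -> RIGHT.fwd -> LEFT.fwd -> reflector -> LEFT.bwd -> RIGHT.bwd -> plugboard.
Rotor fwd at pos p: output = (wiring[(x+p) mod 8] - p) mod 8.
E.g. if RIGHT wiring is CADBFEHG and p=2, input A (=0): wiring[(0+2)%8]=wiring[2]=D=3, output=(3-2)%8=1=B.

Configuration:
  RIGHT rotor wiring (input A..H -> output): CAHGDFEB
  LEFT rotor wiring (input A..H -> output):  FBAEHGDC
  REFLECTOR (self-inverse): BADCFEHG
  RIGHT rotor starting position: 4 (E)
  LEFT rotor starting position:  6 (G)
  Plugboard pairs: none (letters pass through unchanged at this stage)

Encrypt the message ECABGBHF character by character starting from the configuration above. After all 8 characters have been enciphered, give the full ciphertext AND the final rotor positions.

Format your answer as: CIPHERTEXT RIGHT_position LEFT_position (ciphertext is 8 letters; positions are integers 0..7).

Answer: CBHADFFA 4 7

Derivation:
Char 1 ('E'): step: R->5, L=6; E->plug->E->R->D->L->D->refl->C->L'->E->R'->C->plug->C
Char 2 ('C'): step: R->6, L=6; C->plug->C->R->E->L->C->refl->D->L'->D->R'->B->plug->B
Char 3 ('A'): step: R->7, L=6; A->plug->A->R->C->L->H->refl->G->L'->F->R'->H->plug->H
Char 4 ('B'): step: R->0, L->7 (L advanced); B->plug->B->R->A->L->D->refl->C->L'->C->R'->A->plug->A
Char 5 ('G'): step: R->1, L=7; G->plug->G->R->A->L->D->refl->C->L'->C->R'->D->plug->D
Char 6 ('B'): step: R->2, L=7; B->plug->B->R->E->L->F->refl->E->L'->H->R'->F->plug->F
Char 7 ('H'): step: R->3, L=7; H->plug->H->R->E->L->F->refl->E->L'->H->R'->F->plug->F
Char 8 ('F'): step: R->4, L=7; F->plug->F->R->E->L->F->refl->E->L'->H->R'->A->plug->A
Final: ciphertext=CBHADFFA, RIGHT=4, LEFT=7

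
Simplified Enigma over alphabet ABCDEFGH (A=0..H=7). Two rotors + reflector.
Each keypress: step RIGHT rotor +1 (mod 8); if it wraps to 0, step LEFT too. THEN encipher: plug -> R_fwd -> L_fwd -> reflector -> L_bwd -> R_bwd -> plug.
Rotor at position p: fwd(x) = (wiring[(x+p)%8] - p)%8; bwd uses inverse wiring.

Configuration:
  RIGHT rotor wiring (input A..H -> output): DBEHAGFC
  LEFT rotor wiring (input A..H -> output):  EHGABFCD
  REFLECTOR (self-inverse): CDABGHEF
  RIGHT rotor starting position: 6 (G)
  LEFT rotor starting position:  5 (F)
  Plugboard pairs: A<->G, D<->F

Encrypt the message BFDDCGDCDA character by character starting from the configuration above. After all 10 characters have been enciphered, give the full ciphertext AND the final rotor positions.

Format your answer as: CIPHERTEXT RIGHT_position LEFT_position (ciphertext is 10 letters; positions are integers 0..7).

Char 1 ('B'): step: R->7, L=5; B->plug->B->R->E->L->C->refl->A->L'->A->R'->E->plug->E
Char 2 ('F'): step: R->0, L->6 (L advanced); F->plug->D->R->H->L->H->refl->F->L'->B->R'->B->plug->B
Char 3 ('D'): step: R->1, L=6; D->plug->F->R->E->L->A->refl->C->L'->F->R'->E->plug->E
Char 4 ('D'): step: R->2, L=6; D->plug->F->R->A->L->E->refl->G->L'->C->R'->A->plug->G
Char 5 ('C'): step: R->3, L=6; C->plug->C->R->D->L->B->refl->D->L'->G->R'->G->plug->A
Char 6 ('G'): step: R->4, L=6; G->plug->A->R->E->L->A->refl->C->L'->F->R'->F->plug->D
Char 7 ('D'): step: R->5, L=6; D->plug->F->R->H->L->H->refl->F->L'->B->R'->A->plug->G
Char 8 ('C'): step: R->6, L=6; C->plug->C->R->F->L->C->refl->A->L'->E->R'->B->plug->B
Char 9 ('D'): step: R->7, L=6; D->plug->F->R->B->L->F->refl->H->L'->H->R'->G->plug->A
Char 10 ('A'): step: R->0, L->7 (L advanced); A->plug->G->R->F->L->C->refl->A->L'->C->R'->H->plug->H
Final: ciphertext=EBEGADGBAH, RIGHT=0, LEFT=7

Answer: EBEGADGBAH 0 7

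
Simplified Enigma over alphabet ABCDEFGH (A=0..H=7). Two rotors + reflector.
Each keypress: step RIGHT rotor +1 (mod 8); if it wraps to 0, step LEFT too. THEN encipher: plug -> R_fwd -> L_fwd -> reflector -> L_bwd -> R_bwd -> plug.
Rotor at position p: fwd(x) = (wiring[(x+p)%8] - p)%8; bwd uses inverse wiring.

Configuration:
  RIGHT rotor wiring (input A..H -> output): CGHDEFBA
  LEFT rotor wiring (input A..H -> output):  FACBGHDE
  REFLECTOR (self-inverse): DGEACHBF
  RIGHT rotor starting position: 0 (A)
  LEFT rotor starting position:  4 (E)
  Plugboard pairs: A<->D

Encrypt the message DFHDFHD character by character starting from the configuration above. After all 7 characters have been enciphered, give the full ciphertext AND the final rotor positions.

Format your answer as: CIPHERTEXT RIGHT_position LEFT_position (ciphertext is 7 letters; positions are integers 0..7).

Char 1 ('D'): step: R->1, L=4; D->plug->A->R->F->L->E->refl->C->L'->A->R'->F->plug->F
Char 2 ('F'): step: R->2, L=4; F->plug->F->R->G->L->G->refl->B->L'->E->R'->H->plug->H
Char 3 ('H'): step: R->3, L=4; H->plug->H->R->E->L->B->refl->G->L'->G->R'->D->plug->A
Char 4 ('D'): step: R->4, L=4; D->plug->A->R->A->L->C->refl->E->L'->F->R'->C->plug->C
Char 5 ('F'): step: R->5, L=4; F->plug->F->R->C->L->H->refl->F->L'->H->R'->H->plug->H
Char 6 ('H'): step: R->6, L=4; H->plug->H->R->H->L->F->refl->H->L'->C->R'->B->plug->B
Char 7 ('D'): step: R->7, L=4; D->plug->A->R->B->L->D->refl->A->L'->D->R'->B->plug->B
Final: ciphertext=FHACHBB, RIGHT=7, LEFT=4

Answer: FHACHBB 7 4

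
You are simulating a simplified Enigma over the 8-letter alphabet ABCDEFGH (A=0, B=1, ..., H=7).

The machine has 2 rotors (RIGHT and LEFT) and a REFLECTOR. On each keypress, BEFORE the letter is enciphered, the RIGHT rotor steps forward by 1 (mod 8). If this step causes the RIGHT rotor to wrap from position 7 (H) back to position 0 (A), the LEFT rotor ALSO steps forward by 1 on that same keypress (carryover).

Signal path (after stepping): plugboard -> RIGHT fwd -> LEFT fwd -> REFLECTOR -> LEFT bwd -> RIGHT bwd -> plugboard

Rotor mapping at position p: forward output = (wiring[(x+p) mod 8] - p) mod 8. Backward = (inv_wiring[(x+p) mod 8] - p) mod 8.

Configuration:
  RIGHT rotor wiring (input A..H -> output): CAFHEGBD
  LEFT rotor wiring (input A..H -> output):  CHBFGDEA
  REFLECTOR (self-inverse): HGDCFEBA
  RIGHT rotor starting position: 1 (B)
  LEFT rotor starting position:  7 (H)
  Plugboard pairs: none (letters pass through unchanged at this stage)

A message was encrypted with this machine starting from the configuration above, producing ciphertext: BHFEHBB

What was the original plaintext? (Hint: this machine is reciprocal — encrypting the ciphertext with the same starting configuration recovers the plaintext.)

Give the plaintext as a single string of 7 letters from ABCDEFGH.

Answer: CGAACCC

Derivation:
Char 1 ('B'): step: R->2, L=7; B->plug->B->R->F->L->H->refl->A->L'->C->R'->C->plug->C
Char 2 ('H'): step: R->3, L=7; H->plug->H->R->C->L->A->refl->H->L'->F->R'->G->plug->G
Char 3 ('F'): step: R->4, L=7; F->plug->F->R->E->L->G->refl->B->L'->A->R'->A->plug->A
Char 4 ('E'): step: R->5, L=7; E->plug->E->R->D->L->C->refl->D->L'->B->R'->A->plug->A
Char 5 ('H'): step: R->6, L=7; H->plug->H->R->A->L->B->refl->G->L'->E->R'->C->plug->C
Char 6 ('B'): step: R->7, L=7; B->plug->B->R->D->L->C->refl->D->L'->B->R'->C->plug->C
Char 7 ('B'): step: R->0, L->0 (L advanced); B->plug->B->R->A->L->C->refl->D->L'->F->R'->C->plug->C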